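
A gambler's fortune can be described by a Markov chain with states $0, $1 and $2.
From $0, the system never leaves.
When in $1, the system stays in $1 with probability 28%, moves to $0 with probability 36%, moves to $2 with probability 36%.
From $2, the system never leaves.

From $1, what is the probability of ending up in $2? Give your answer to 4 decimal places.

Let h(s) be the probability of absorption at $2 starting from transient state s. Then h($2) = 1 and h($0) = 0. By first-step analysis:
h($1) = 0.36·0 + 0.28·h($1) + 0.36·1
Solving: h($1) = 0.5000.
Starting from $1, the probability is 0.5000.

0.5000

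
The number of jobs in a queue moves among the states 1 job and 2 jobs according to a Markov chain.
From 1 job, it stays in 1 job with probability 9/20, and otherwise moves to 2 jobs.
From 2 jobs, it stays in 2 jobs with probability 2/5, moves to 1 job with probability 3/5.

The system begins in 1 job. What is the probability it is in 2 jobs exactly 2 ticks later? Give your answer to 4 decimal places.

0.4675

Sum over the intermediate state after 1 tick:
P = P(1 job→1 job)·P(1 job→2 jobs) + P(1 job→2 jobs)·P(2 jobs→2 jobs)
  = 0.45×0.55 + 0.55×0.4
  = 0.2475 + 0.2200 = 0.4675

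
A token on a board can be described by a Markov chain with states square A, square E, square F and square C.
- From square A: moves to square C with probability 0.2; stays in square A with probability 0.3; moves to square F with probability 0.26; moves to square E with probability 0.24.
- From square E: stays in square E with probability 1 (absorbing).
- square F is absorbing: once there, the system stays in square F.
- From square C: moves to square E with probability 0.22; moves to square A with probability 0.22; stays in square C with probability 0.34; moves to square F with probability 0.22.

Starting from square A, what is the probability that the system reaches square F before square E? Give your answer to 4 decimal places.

Let h(s) be the probability of absorption at square F starting from transient state s. Then h(square F) = 1 and h(square E) = 0. By first-step analysis:
h(square A) = 0.3·h(square A) + 0.24·0 + 0.26·1 + 0.2·h(square C)
h(square C) = 0.22·h(square A) + 0.22·0 + 0.22·1 + 0.34·h(square C)
Solving: h(square A) = 0.5158, h(square C) = 0.5053.
Starting from square A, the probability is 0.5158.

0.5158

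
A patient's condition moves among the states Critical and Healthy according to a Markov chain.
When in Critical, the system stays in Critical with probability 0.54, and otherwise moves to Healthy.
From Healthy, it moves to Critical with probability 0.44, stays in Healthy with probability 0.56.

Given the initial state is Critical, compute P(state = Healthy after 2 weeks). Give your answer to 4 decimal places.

Sum over the intermediate state after 1 week:
P = P(Critical→Critical)·P(Critical→Healthy) + P(Critical→Healthy)·P(Healthy→Healthy)
  = 0.54×0.46 + 0.46×0.56
  = 0.2484 + 0.2576 = 0.5060

0.5060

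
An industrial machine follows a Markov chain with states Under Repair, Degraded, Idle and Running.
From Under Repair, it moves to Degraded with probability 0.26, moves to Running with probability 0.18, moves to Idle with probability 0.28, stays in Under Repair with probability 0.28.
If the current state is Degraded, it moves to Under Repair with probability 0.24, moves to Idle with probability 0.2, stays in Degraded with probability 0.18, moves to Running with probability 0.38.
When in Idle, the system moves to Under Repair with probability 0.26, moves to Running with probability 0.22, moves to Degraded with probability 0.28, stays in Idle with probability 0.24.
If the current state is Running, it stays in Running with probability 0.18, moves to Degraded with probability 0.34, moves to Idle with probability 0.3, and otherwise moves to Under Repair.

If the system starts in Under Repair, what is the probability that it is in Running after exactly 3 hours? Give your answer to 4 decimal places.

Propagate the distribution vector 3 hours from Under Repair.
After 0 hours: (1.0000, 0.0000, 0.0000, 0.0000)
After 1 hour: (0.2800, 0.2600, 0.2800, 0.1800)
After 2 hours: (0.2460, 0.2592, 0.2516, 0.2432)
After 3 hours: (0.2403, 0.2638, 0.2541, 0.2419)
P(in Running after 3 hours) = 0.2419

0.2419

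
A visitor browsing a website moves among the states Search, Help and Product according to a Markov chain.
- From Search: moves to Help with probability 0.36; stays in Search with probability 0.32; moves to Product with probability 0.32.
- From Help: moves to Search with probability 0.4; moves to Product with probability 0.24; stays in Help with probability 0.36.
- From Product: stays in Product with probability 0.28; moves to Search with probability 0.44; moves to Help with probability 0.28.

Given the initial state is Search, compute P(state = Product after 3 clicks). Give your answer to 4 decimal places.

Propagate the distribution vector 3 clicks from Search.
After 0 clicks: (1.0000, 0.0000, 0.0000)
After 1 click: (0.3200, 0.3600, 0.3200)
After 2 clicks: (0.3872, 0.3344, 0.2784)
After 3 clicks: (0.3802, 0.3377, 0.2821)
P(in Product after 3 clicks) = 0.2821

0.2821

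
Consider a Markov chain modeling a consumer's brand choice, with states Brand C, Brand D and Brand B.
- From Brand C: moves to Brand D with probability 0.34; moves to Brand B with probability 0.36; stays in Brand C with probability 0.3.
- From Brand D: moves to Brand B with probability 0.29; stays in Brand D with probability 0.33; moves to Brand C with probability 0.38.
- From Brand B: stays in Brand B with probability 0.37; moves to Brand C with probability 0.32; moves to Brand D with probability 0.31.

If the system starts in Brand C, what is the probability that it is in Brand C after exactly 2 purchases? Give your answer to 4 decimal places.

0.3344

Sum over the intermediate state after 1 purchase:
P = P(Brand C→Brand C)·P(Brand C→Brand C) + P(Brand C→Brand D)·P(Brand D→Brand C) + P(Brand C→Brand B)·P(Brand B→Brand C)
  = 0.3×0.3 + 0.34×0.38 + 0.36×0.32
  = 0.0900 + 0.1292 + 0.1152 = 0.3344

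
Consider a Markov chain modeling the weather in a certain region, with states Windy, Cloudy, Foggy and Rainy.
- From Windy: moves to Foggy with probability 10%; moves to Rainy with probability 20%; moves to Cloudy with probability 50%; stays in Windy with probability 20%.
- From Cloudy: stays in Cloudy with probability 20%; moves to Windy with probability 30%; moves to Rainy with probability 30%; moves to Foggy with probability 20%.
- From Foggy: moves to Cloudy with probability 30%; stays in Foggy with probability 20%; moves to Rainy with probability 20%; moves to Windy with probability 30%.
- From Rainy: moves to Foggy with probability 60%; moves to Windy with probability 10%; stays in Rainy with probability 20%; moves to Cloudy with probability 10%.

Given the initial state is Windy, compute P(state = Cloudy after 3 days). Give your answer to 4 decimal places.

Propagate the distribution vector 3 days from Windy.
After 0 days: (1.0000, 0.0000, 0.0000, 0.0000)
After 1 day: (0.2000, 0.5000, 0.1000, 0.2000)
After 2 days: (0.2400, 0.2500, 0.2600, 0.2500)
After 3 days: (0.2260, 0.2730, 0.2760, 0.2250)
P(in Cloudy after 3 days) = 0.2730

0.2730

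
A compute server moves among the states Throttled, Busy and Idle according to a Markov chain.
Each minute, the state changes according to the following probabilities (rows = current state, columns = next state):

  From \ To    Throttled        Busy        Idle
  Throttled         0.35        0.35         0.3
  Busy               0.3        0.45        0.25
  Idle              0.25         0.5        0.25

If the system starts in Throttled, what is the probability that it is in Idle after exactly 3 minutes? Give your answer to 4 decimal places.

Propagate the distribution vector 3 minutes from Throttled.
After 0 minutes: (1.0000, 0.0000, 0.0000)
After 1 minute: (0.3500, 0.3500, 0.3000)
After 2 minutes: (0.3025, 0.4300, 0.2675)
After 3 minutes: (0.3018, 0.4331, 0.2651)
P(in Idle after 3 minutes) = 0.2651

0.2651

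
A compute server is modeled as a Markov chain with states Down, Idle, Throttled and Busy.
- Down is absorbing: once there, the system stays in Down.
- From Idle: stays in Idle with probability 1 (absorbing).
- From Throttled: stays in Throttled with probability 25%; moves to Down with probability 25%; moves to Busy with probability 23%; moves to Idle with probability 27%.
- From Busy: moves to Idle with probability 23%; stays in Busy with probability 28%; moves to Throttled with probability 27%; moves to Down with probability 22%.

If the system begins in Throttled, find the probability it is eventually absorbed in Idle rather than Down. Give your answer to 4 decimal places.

0.5175

Let h(s) be the probability of absorption at Idle starting from transient state s. Then h(Idle) = 1 and h(Down) = 0. By first-step analysis:
h(Throttled) = 0.25·0 + 0.27·1 + 0.25·h(Throttled) + 0.23·h(Busy)
h(Busy) = 0.22·0 + 0.23·1 + 0.27·h(Throttled) + 0.28·h(Busy)
Solving: h(Throttled) = 0.5175, h(Busy) = 0.5135.
Starting from Throttled, the probability is 0.5175.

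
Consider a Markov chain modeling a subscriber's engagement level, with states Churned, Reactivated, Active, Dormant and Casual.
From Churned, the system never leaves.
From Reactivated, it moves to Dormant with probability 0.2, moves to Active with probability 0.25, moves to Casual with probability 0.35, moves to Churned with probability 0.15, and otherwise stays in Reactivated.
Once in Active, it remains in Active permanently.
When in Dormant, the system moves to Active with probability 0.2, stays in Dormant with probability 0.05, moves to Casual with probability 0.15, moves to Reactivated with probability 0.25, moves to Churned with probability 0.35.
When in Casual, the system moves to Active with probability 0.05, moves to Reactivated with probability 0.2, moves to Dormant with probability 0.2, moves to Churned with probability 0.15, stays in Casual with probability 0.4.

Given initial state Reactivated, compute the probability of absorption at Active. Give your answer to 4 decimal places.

Let h(s) be the probability of absorption at Active starting from transient state s. Then h(Active) = 1 and h(Churned) = 0. By first-step analysis:
h(Reactivated) = 0.15·0 + 0.05·h(Reactivated) + 0.25·1 + 0.2·h(Dormant) + 0.35·h(Casual)
h(Dormant) = 0.35·0 + 0.25·h(Reactivated) + 0.2·1 + 0.05·h(Dormant) + 0.15·h(Casual)
h(Casual) = 0.15·0 + 0.2·h(Reactivated) + 0.05·1 + 0.2·h(Dormant) + 0.4·h(Casual)
Solving: h(Reactivated) = 0.4863, h(Dormant) = 0.3982, h(Casual) = 0.3782.
Starting from Reactivated, the probability is 0.4863.

0.4863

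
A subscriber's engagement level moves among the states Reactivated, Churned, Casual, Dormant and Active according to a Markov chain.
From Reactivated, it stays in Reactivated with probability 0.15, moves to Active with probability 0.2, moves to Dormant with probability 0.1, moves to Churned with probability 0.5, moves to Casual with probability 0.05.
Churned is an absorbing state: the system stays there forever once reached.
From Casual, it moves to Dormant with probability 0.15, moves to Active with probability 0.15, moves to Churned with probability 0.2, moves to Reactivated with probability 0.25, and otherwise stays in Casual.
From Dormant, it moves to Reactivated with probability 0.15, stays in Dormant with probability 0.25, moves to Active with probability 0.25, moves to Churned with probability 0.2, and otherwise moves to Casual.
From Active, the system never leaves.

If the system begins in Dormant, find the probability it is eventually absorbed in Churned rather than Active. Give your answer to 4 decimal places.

0.5236

Let h(s) be the probability of absorption at Churned starting from transient state s. Then h(Churned) = 1 and h(Active) = 0. By first-step analysis:
h(Reactivated) = 0.15·h(Reactivated) + 0.5·1 + 0.05·h(Casual) + 0.1·h(Dormant) + 0.2·0
h(Casual) = 0.25·h(Reactivated) + 0.2·1 + 0.25·h(Casual) + 0.15·h(Dormant) + 0.15·0
h(Dormant) = 0.15·h(Reactivated) + 0.2·1 + 0.15·h(Casual) + 0.25·h(Dormant) + 0.25·0
Solving: h(Reactivated) = 0.6851, h(Casual) = 0.5998, h(Dormant) = 0.5236.
Starting from Dormant, the probability is 0.5236.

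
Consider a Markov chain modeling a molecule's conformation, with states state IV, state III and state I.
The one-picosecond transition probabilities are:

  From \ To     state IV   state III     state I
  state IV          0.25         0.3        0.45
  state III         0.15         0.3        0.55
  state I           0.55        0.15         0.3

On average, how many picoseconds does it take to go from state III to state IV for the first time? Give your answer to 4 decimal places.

3.0675

Let t(s) be the expected number of picoseconds to first reach state IV from state s, with t(state IV) = 0. Conditioning on the first picosecond:
t(state III) = 1 + 0.3·t(state III) + 0.55·t(state I)
t(state I) = 1 + 0.15·t(state III) + 0.3·t(state I)
Solving: t(state III) = 3.0675, t(state I) = 2.0859.
Expected picoseconds from state III to state IV: 3.0675.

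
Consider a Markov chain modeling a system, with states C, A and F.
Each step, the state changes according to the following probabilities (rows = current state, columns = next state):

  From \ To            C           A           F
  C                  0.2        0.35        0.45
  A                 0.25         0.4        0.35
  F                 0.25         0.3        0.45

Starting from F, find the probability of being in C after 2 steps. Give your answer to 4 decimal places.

Sum over the intermediate state after 1 step:
P = P(F→C)·P(C→C) + P(F→A)·P(A→C) + P(F→F)·P(F→C)
  = 0.25×0.2 + 0.3×0.25 + 0.45×0.25
  = 0.0500 + 0.0750 + 0.1125 = 0.2375

0.2375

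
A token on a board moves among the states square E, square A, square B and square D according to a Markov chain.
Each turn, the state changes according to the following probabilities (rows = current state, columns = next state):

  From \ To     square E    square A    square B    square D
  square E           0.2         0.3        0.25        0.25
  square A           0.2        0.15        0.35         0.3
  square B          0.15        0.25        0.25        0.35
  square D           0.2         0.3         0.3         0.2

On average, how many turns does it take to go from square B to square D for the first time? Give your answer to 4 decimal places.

3.1131

Let t(s) be the expected number of turns to first reach square D from state s, with t(square D) = 0. Conditioning on the first turn:
t(square E) = 1 + 0.2·t(square E) + 0.3·t(square A) + 0.25·t(square B)
t(square A) = 1 + 0.2·t(square E) + 0.15·t(square A) + 0.35·t(square B)
t(square B) = 1 + 0.15·t(square E) + 0.25·t(square A) + 0.25·t(square B)
Solving: t(square E) = 3.4490, t(square A) = 3.2699, t(square B) = 3.1131.
Expected turns from square B to square D: 3.1131.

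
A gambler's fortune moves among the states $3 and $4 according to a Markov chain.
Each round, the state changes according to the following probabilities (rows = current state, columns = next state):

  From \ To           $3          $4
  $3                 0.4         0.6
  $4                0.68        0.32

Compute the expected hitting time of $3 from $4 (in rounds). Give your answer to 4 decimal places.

Let t(s) be the expected number of rounds to first reach $3 from state s, with t($3) = 0. Conditioning on the first round:
t($4) = 1 + 0.32·t($4)
Solving: t($4) = 1.4706.
Expected rounds from $4 to $3: 1.4706.

1.4706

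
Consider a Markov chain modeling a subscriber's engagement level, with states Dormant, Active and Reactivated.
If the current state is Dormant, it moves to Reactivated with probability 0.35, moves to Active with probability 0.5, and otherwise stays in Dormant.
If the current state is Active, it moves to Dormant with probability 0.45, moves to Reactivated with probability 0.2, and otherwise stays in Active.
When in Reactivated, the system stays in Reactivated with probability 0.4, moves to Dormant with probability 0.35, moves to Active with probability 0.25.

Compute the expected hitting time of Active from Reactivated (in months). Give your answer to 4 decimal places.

Let t(s) be the expected number of months to first reach Active from state s, with t(Active) = 0. Conditioning on the first month:
t(Dormant) = 1 + 0.15·t(Dormant) + 0.35·t(Reactivated)
t(Reactivated) = 1 + 0.35·t(Dormant) + 0.4·t(Reactivated)
Solving: t(Dormant) = 2.4516, t(Reactivated) = 3.0968.
Expected months from Reactivated to Active: 3.0968.

3.0968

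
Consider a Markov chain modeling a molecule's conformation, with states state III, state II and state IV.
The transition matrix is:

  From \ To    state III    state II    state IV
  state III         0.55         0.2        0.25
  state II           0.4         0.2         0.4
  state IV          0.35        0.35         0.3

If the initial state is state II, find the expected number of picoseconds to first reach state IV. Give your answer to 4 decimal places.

3.0357

Let t(s) be the expected number of picoseconds to first reach state IV from state s, with t(state IV) = 0. Conditioning on the first picosecond:
t(state III) = 1 + 0.55·t(state III) + 0.2·t(state II)
t(state II) = 1 + 0.4·t(state III) + 0.2·t(state II)
Solving: t(state III) = 3.5714, t(state II) = 3.0357.
Expected picoseconds from state II to state IV: 3.0357.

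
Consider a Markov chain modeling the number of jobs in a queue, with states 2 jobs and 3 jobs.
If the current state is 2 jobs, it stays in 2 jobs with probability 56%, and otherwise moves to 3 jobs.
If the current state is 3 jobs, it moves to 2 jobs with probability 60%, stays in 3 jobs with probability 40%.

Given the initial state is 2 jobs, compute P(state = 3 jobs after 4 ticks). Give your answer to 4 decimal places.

Propagate the distribution vector 4 ticks from 2 jobs.
After 0 ticks: (1.0000, 0.0000)
After 1 tick: (0.5600, 0.4400)
After 2 ticks: (0.5776, 0.4224)
After 3 ticks: (0.5769, 0.4231)
After 4 ticks: (0.5769, 0.4231)
P(in 3 jobs after 4 ticks) = 0.4231

0.4231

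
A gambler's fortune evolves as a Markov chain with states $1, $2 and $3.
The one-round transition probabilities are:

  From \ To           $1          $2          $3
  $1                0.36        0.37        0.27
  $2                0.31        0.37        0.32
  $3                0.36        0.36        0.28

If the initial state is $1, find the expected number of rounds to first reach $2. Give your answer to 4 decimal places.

2.7228

Let t(s) be the expected number of rounds to first reach $2 from state s, with t($2) = 0. Conditioning on the first round:
t($1) = 1 + 0.36·t($1) + 0.27·t($3)
t($3) = 1 + 0.36·t($1) + 0.28·t($3)
Solving: t($1) = 2.7228, t($3) = 2.7503.
Expected rounds from $1 to $2: 2.7228.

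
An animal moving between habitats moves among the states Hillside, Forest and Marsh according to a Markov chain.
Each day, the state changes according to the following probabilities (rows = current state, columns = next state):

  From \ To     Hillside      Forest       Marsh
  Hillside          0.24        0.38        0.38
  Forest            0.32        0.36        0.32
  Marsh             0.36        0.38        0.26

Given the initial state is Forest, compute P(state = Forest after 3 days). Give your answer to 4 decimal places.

0.3725

Propagate the distribution vector 3 days from Forest.
After 0 days: (0.0000, 1.0000, 0.0000)
After 1 day: (0.3200, 0.3600, 0.3200)
After 2 days: (0.3072, 0.3728, 0.3200)
After 3 days: (0.3082, 0.3725, 0.3192)
P(in Forest after 3 days) = 0.3725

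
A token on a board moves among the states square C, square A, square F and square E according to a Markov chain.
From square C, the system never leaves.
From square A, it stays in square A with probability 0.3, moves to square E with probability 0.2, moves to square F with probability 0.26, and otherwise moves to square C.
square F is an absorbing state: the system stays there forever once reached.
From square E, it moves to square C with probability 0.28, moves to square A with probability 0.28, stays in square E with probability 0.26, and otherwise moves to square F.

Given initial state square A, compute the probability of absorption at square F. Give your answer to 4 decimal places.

0.4944

Let h(s) be the probability of absorption at square F starting from transient state s. Then h(square F) = 1 and h(square C) = 0. By first-step analysis:
h(square A) = 0.24·0 + 0.3·h(square A) + 0.26·1 + 0.2·h(square E)
h(square E) = 0.28·0 + 0.28·h(square A) + 0.18·1 + 0.26·h(square E)
Solving: h(square A) = 0.4944, h(square E) = 0.4303.
Starting from square A, the probability is 0.4944.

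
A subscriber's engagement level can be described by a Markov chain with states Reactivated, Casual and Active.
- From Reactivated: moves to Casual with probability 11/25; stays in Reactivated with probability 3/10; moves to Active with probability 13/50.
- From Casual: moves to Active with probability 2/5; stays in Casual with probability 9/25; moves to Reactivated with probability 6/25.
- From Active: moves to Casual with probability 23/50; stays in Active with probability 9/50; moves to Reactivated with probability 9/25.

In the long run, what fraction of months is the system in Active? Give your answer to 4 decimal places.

0.2943

Let the stationary distribution be π with π = πP and π_1 + π_2 + π_3 = 1.
π_1 = 0.3·π_1 + 0.24·π_2 + 0.36·π_3
π_2 = 0.44·π_1 + 0.36·π_2 + 0.46·π_3
Solving with the normalization constraint gives π = (0.2929, 0.4129, 0.2943).
So the stationary probability of Active is 0.2943.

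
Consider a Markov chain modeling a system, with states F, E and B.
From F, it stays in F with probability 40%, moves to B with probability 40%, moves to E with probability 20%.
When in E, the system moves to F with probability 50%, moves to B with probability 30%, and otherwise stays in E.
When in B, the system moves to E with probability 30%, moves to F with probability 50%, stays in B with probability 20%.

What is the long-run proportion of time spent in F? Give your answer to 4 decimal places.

0.4545

Let the stationary distribution be π with π = πP and π_1 + π_2 + π_3 = 1.
π_1 = 0.4·π_1 + 0.5·π_2 + 0.5·π_3
π_2 = 0.2·π_1 + 0.2·π_2 + 0.3·π_3
Solving with the normalization constraint gives π = (0.4545, 0.2314, 0.3140).
So the stationary probability of F is 0.4545.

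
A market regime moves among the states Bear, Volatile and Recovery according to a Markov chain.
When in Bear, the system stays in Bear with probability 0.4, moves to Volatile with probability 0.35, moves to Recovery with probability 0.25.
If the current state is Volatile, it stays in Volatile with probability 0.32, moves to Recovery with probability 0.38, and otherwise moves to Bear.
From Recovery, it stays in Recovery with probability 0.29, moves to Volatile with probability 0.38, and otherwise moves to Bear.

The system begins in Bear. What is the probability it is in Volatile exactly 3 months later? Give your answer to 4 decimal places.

0.3488

Propagate the distribution vector 3 months from Bear.
After 0 months: (1.0000, 0.0000, 0.0000)
After 1 month: (0.4000, 0.3500, 0.2500)
After 2 months: (0.3475, 0.3470, 0.3055)
After 3 months: (0.3439, 0.3488, 0.3073)
P(in Volatile after 3 months) = 0.3488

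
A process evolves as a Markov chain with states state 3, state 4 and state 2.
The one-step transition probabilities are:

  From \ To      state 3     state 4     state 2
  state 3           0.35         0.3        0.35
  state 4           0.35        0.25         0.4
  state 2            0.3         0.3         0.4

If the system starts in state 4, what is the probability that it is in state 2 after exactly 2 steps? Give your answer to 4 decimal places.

0.3825

Sum over the intermediate state after 1 step:
P = P(state 4→state 3)·P(state 3→state 2) + P(state 4→state 4)·P(state 4→state 2) + P(state 4→state 2)·P(state 2→state 2)
  = 0.35×0.35 + 0.25×0.4 + 0.4×0.4
  = 0.1225 + 0.1000 + 0.1600 = 0.3825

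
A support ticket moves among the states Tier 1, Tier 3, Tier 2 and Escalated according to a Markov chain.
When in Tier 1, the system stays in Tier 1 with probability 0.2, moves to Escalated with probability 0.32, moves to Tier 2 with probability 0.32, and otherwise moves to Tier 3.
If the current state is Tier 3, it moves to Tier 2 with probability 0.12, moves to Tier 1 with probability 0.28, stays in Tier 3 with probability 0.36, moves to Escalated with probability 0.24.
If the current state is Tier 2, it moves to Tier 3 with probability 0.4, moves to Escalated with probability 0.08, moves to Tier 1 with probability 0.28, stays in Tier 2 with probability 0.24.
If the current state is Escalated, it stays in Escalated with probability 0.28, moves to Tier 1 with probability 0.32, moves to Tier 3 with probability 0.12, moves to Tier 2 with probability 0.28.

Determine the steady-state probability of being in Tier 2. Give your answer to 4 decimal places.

Let the stationary distribution be π with π = πP and π_1 + π_2 + π_3 + π_4 = 1.
π_1 = 0.2·π_1 + 0.28·π_2 + 0.28·π_3 + 0.32·π_4
π_2 = 0.16·π_1 + 0.36·π_2 + 0.4·π_3 + 0.12·π_4
π_3 = 0.32·π_1 + 0.12·π_2 + 0.24·π_3 + 0.28·π_4
Solving with the normalization constraint gives π = (0.2679, 0.2602, 0.2395, 0.2324).
So the stationary probability of Tier 2 is 0.2395.

0.2395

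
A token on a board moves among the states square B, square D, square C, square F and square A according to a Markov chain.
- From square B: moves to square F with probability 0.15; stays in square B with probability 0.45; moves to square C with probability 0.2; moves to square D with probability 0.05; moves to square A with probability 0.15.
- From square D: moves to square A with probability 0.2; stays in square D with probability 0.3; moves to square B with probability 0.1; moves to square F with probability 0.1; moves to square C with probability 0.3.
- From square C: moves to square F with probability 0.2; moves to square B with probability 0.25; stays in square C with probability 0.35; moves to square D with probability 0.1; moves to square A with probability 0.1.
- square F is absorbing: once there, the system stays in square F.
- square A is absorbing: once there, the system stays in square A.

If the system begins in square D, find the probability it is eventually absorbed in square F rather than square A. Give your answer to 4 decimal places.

0.4677

Let h(s) be the probability of absorption at square F starting from transient state s. Then h(square F) = 1 and h(square A) = 0. By first-step analysis:
h(square B) = 0.45·h(square B) + 0.05·h(square D) + 0.2·h(square C) + 0.15·1 + 0.15·0
h(square D) = 0.1·h(square B) + 0.3·h(square D) + 0.3·h(square C) + 0.1·1 + 0.2·0
h(square C) = 0.25·h(square B) + 0.1·h(square D) + 0.35·h(square C) + 0.2·1 + 0.1·0
Solving: h(square B) = 0.5270, h(square D) = 0.4677, h(square C) = 0.5823.
Starting from square D, the probability is 0.4677.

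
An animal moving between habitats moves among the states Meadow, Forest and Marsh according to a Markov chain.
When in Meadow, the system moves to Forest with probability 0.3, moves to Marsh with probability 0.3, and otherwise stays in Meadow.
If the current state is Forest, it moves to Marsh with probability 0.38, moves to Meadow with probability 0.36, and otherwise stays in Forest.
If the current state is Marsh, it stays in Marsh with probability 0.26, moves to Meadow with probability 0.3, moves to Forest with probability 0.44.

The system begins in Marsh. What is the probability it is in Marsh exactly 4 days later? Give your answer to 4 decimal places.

0.3141

Propagate the distribution vector 4 days from Marsh.
After 0 days: (0.0000, 0.0000, 1.0000)
After 1 day: (0.3000, 0.4400, 0.2600)
After 2 days: (0.3564, 0.3188, 0.3248)
After 3 days: (0.3548, 0.3327, 0.3125)
After 4 days: (0.3554, 0.3304, 0.3141)
P(in Marsh after 4 days) = 0.3141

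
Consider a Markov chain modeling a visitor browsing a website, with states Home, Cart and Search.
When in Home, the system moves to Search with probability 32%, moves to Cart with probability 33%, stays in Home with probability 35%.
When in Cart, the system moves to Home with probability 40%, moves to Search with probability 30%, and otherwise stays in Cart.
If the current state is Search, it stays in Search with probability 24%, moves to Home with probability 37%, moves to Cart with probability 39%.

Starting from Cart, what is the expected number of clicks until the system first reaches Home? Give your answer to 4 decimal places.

2.5542

Let t(s) be the expected number of clicks to first reach Home from state s, with t(Home) = 0. Conditioning on the first click:
t(Cart) = 1 + 0.3·t(Cart) + 0.3·t(Search)
t(Search) = 1 + 0.39·t(Cart) + 0.24·t(Search)
Solving: t(Cart) = 2.5542, t(Search) = 2.6265.
Expected clicks from Cart to Home: 2.5542.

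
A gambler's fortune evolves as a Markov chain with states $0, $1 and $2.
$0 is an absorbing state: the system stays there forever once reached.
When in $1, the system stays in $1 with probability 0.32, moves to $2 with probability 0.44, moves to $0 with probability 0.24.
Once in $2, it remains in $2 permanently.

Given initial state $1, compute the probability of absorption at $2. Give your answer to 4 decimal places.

0.6471

Let h(s) be the probability of absorption at $2 starting from transient state s. Then h($2) = 1 and h($0) = 0. By first-step analysis:
h($1) = 0.24·0 + 0.32·h($1) + 0.44·1
Solving: h($1) = 0.6471.
Starting from $1, the probability is 0.6471.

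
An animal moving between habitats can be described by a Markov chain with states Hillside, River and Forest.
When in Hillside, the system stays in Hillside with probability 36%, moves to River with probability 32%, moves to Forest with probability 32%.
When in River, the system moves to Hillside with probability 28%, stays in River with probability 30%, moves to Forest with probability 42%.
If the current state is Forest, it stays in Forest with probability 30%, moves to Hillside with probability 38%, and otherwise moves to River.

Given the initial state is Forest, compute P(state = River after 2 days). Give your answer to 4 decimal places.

Sum over the intermediate state after 1 day:
P = P(Forest→Hillside)·P(Hillside→River) + P(Forest→River)·P(River→River) + P(Forest→Forest)·P(Forest→River)
  = 0.38×0.32 + 0.32×0.3 + 0.3×0.32
  = 0.1216 + 0.0960 + 0.0960 = 0.3136

0.3136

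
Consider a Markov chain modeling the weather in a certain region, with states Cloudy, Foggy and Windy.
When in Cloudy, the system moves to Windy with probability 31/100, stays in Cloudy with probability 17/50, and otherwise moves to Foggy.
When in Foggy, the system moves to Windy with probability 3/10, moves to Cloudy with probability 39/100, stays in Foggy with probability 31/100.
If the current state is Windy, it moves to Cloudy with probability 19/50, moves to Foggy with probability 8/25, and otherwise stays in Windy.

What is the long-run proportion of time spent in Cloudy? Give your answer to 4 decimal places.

0.3685

Let the stationary distribution be π with π = πP and π_1 + π_2 + π_3 = 1.
π_1 = 0.34·π_1 + 0.39·π_2 + 0.38·π_3
π_2 = 0.35·π_1 + 0.31·π_2 + 0.32·π_3
Solving with the normalization constraint gives π = (0.3685, 0.3278, 0.3037).
So the stationary probability of Cloudy is 0.3685.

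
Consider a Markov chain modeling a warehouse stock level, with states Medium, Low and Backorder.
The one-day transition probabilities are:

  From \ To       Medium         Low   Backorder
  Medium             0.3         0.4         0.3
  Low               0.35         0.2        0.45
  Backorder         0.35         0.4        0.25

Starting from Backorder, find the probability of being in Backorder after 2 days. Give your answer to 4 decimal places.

Sum over the intermediate state after 1 day:
P = P(Backorder→Medium)·P(Medium→Backorder) + P(Backorder→Low)·P(Low→Backorder) + P(Backorder→Backorder)·P(Backorder→Backorder)
  = 0.35×0.3 + 0.4×0.45 + 0.25×0.25
  = 0.1050 + 0.1800 + 0.0625 = 0.3475

0.3475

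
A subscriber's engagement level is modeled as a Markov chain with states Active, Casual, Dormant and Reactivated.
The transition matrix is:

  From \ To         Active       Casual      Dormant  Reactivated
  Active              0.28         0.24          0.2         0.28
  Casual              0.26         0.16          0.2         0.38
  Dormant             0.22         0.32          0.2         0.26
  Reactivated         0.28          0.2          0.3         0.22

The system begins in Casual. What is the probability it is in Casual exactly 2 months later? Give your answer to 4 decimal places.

0.2280

Propagate the distribution vector 2 months from Casual.
After 0 months: (0.0000, 1.0000, 0.0000, 0.0000)
After 1 month: (0.2600, 0.1600, 0.2000, 0.3800)
After 2 months: (0.2648, 0.2280, 0.2380, 0.2692)
P(in Casual after 2 months) = 0.2280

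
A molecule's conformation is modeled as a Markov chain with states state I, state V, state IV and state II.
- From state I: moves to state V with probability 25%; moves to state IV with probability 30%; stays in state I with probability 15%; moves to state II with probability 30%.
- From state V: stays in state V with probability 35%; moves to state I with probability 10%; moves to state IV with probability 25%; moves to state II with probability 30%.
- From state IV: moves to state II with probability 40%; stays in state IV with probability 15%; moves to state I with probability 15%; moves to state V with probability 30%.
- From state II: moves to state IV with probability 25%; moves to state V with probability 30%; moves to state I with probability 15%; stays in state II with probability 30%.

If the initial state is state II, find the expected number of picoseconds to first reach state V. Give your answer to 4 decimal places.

3.4188

Let t(s) be the expected number of picoseconds to first reach state V from state s, with t(state V) = 0. Conditioning on the first picosecond:
t(state I) = 1 + 0.15·t(state I) + 0.3·t(state IV) + 0.3·t(state II)
t(state IV) = 1 + 0.15·t(state I) + 0.15·t(state IV) + 0.4·t(state II)
t(state II) = 1 + 0.15·t(state I) + 0.25·t(state IV) + 0.3·t(state II)
Solving: t(state I) = 3.5897, t(state IV) = 3.4188, t(state II) = 3.4188.
Expected picoseconds from state II to state V: 3.4188.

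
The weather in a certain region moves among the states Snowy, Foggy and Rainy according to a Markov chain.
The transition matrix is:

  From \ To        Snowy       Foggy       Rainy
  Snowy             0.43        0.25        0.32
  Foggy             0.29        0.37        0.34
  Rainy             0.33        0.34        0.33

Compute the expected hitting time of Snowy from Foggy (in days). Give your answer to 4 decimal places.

Let t(s) be the expected number of days to first reach Snowy from state s, with t(Snowy) = 0. Conditioning on the first day:
t(Foggy) = 1 + 0.37·t(Foggy) + 0.34·t(Rainy)
t(Rainy) = 1 + 0.34·t(Foggy) + 0.33·t(Rainy)
Solving: t(Foggy) = 3.2953, t(Rainy) = 3.1648.
Expected days from Foggy to Snowy: 3.2953.

3.2953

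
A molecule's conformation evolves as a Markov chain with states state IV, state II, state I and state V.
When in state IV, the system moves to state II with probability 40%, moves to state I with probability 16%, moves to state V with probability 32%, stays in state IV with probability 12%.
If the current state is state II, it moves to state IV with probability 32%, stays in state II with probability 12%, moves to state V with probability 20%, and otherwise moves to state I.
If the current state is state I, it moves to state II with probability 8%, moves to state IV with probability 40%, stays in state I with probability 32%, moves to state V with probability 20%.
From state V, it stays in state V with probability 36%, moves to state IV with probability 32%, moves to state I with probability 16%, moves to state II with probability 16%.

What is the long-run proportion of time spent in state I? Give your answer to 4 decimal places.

0.2383

Let the stationary distribution be π with π = πP and π_1 + π_2 + π_3 + π_4 = 1.
π_1 = 0.12·π_1 + 0.32·π_2 + 0.4·π_3 + 0.32·π_4
π_2 = 0.4·π_1 + 0.12·π_2 + 0.08·π_3 + 0.16·π_4
π_3 = 0.16·π_1 + 0.36·π_2 + 0.32·π_3 + 0.16·π_4
Solving with the normalization constraint gives π = (0.2826, 0.2007, 0.2383, 0.2785).
So the stationary probability of state I is 0.2383.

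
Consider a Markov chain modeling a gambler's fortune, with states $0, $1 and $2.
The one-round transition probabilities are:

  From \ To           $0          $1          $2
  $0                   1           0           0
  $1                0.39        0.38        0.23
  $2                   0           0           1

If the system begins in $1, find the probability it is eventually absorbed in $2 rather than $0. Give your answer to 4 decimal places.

0.3710

Let h(s) be the probability of absorption at $2 starting from transient state s. Then h($2) = 1 and h($0) = 0. By first-step analysis:
h($1) = 0.39·0 + 0.38·h($1) + 0.23·1
Solving: h($1) = 0.3710.
Starting from $1, the probability is 0.3710.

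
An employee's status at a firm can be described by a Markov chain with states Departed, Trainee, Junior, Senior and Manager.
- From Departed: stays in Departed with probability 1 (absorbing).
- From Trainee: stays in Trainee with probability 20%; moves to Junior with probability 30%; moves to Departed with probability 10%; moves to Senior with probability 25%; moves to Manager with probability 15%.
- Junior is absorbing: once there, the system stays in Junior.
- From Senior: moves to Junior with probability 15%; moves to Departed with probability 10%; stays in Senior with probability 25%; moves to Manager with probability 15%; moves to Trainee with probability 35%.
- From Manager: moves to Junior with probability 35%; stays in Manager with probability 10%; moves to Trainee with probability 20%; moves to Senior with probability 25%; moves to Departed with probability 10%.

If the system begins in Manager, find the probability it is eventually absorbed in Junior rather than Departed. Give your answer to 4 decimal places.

Let h(s) be the probability of absorption at Junior starting from transient state s. Then h(Junior) = 1 and h(Departed) = 0. By first-step analysis:
h(Trainee) = 0.1·0 + 0.2·h(Trainee) + 0.3·1 + 0.25·h(Senior) + 0.15·h(Manager)
h(Senior) = 0.1·0 + 0.35·h(Trainee) + 0.15·1 + 0.25·h(Senior) + 0.15·h(Manager)
h(Manager) = 0.1·0 + 0.2·h(Trainee) + 0.35·1 + 0.25·h(Senior) + 0.1·h(Manager)
Solving: h(Trainee) = 0.7295, h(Senior) = 0.6889, h(Manager) = 0.7424.
Starting from Manager, the probability is 0.7424.

0.7424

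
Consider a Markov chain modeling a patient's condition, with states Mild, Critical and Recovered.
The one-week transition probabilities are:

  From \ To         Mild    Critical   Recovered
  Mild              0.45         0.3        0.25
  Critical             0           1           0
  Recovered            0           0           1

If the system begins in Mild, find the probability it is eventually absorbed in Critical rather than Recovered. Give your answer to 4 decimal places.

0.5455

Let h(s) be the probability of absorption at Critical starting from transient state s. Then h(Critical) = 1 and h(Recovered) = 0. By first-step analysis:
h(Mild) = 0.45·h(Mild) + 0.3·1 + 0.25·0
Solving: h(Mild) = 0.5455.
Starting from Mild, the probability is 0.5455.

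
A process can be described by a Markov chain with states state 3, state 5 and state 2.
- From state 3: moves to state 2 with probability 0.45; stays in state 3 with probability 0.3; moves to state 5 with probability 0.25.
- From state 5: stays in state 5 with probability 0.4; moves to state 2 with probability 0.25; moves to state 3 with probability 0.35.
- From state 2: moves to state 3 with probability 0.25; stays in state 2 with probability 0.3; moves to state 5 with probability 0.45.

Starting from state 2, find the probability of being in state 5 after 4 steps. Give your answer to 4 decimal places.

Propagate the distribution vector 4 steps from state 2.
After 0 steps: (0.0000, 0.0000, 1.0000)
After 1 step: (0.2500, 0.4500, 0.3000)
After 2 steps: (0.3075, 0.3775, 0.3150)
After 3 steps: (0.3031, 0.3696, 0.3273)
After 4 steps: (0.3021, 0.3709, 0.3270)
P(in state 5 after 4 steps) = 0.3709

0.3709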